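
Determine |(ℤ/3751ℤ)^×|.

3300

First factor: 3751 = 11**2 × 31.
φ(11^2) = 11^1·(11−1) = 11·10 = 110.
φ(31) = 31 − 1 = 30.
Since φ is multiplicative, φ(3751) = 110 · 30 = 3300.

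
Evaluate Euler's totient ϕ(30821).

24192

Factor 30821: 30821 = 7^2 * 17 * 37.
φ(7^2) = 7^1·(7−1) = 7·6 = 42.
φ(17) = 17 − 1 = 16.
φ(37) = 37 − 1 = 36.
Multiply: 42 · 16 · 36 = 24192.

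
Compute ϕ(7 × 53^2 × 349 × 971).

5581892160

φ(6663377777) = 6663377777 · (1 − 1/7) · (1 − 1/53) · (1 − 1/349) · (1 − 1/971)
       = 6663377777 · 105318720/125724109 = 5581892160.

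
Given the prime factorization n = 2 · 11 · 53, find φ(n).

520

φ(2) = 2 − 1 = 1.
φ(11) = 11 − 1 = 10.
φ(53) = 53 − 1 = 52.
φ(1166) = 1 × 10 × 52 = 520.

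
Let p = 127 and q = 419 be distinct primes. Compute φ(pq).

52668

φ(127) = 127 − 1 = 126.
φ(419) = 419 − 1 = 418.
Multiply: 126 · 418 = 52668.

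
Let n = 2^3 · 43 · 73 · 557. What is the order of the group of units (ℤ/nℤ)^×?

6725376

φ(2^3) = 2^3 − 2^2 = 8 − 4 = 4.
φ(43) = 43 − 1 = 42.
φ(73) = 73 − 1 = 72.
φ(557) = 557 − 1 = 556.
Multiply: 4 · 42 · 72 · 556 = 6725376.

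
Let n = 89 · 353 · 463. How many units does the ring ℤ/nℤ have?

14310912

φ(89) = 89 − 1 = 88.
φ(353) = 353 − 1 = 352.
φ(463) = 463 − 1 = 462.
Multiply: 88 · 352 · 462 = 14310912.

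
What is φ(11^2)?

110

φ(121) = 121 · (1 − 1/11)
       = 121 · 10/11 = 110.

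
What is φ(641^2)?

410240

φ(641^2) = 641^2 − 641^1 = 410881 − 641 = 410240.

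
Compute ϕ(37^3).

49284

φ(37^3) = 37^3 − 37^2 = 50653 − 1369 = 49284.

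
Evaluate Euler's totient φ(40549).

Factor 40549: 40549 = 23 · 41 · 43.
φ(40549) = 40549 · (1 − 1/23) · (1 − 1/41) · (1 − 1/43)
       = 40549 · 36960/40549 = 36960.

36960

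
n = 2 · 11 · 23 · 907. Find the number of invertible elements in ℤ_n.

φ(2) = 2 − 1 = 1.
φ(11) = 11 − 1 = 10.
φ(23) = 23 − 1 = 22.
φ(907) = 907 − 1 = 906.
Multiply: 1 · 10 · 22 · 906 = 199320.

199320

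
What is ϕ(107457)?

56448

Prime factorization: 107457 = 3 * 7**2 * 17 * 43.
φ(107457) = 107457 · (1 − 1/3) · (1 − 1/7) · (1 − 1/17) · (1 − 1/43)
       = 107457 · 8064/15351 = 56448.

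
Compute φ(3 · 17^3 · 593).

φ(8740227) = 8740227 · (1 − 1/3) · (1 − 1/17) · (1 − 1/593)
       = 8740227 · 18944/30243 = 5474816.

5474816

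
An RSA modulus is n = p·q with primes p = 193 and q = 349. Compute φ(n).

66816

φ(193) = 193 − 1 = 192.
φ(349) = 349 − 1 = 348.
Multiply: 192 · 348 = 66816.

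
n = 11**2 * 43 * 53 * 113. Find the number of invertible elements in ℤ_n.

φ(11^2) = 11^1·(11−1) = 11·10 = 110.
φ(43) = 43 − 1 = 42.
φ(53) = 53 − 1 = 52.
φ(113) = 113 − 1 = 112.
Multiply: 110 · 42 · 52 · 112 = 26906880.

26906880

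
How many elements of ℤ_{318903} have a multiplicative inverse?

179712

First factor: 318903 = 3 * 13**2 * 17 * 37.
φ(318903) = 318903 · (1 − 1/3) · (1 − 1/13) · (1 − 1/17) · (1 − 1/37)
       = 318903 · 13824/24531 = 179712.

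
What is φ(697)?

Prime factorization: 697 = 17 × 41.
φ(17) = 17 − 1 = 16.
φ(41) = 41 − 1 = 40.
Multiply: 16 · 40 = 640.

640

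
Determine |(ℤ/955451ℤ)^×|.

Factor 955451: 955451 = 7^2 · 17 · 31 · 37.
φ(7^2) = 7^2 − 7^1 = 49 − 7 = 42.
φ(17) = 17 − 1 = 16.
φ(31) = 31 − 1 = 30.
φ(37) = 37 − 1 = 36.
φ(955451) = 42 × 16 × 30 × 36 = 725760.

725760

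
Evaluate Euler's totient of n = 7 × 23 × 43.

5544

φ(7) = 7 − 1 = 6.
φ(23) = 23 − 1 = 22.
φ(43) = 43 − 1 = 42.
Since φ is multiplicative, φ(6923) = 6 · 22 · 42 = 5544.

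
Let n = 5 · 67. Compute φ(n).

264

φ(5) = 5 − 1 = 4.
φ(67) = 67 − 1 = 66.
φ(335) = 4 × 66 = 264.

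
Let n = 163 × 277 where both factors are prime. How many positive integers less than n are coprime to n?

φ(163) = 163 − 1 = 162.
φ(277) = 277 − 1 = 276.
Since φ is multiplicative, φ(45151) = 162 · 276 = 44712.

44712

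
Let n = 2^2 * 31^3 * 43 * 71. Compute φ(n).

169520400

φ(2^2) = 2^2 − 2^1 = 4 − 2 = 2.
φ(31^3) = 31^2·(31−1) = 961·30 = 28830.
φ(43) = 43 − 1 = 42.
φ(71) = 71 − 1 = 70.
Since φ is multiplicative, φ(363807692) = 2 · 28830 · 42 · 70 = 169520400.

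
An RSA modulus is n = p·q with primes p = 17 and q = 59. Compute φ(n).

928

φ(17) = 17 − 1 = 16.
φ(59) = 59 − 1 = 58.
Since φ is multiplicative, φ(1003) = 16 · 58 = 928.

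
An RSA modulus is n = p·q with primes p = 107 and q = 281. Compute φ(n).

φ(pq) = (p−1)(q−1) = 106 · 280 = 29680.

29680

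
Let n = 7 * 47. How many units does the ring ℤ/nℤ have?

φ(7) = 7 − 1 = 6.
φ(47) = 47 − 1 = 46.
Multiply: 6 · 46 = 276.

276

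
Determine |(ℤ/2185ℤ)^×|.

1584

2185 = 5 * 19 * 23.
φ(5) = 5 − 1 = 4.
φ(19) = 19 − 1 = 18.
φ(23) = 23 − 1 = 22.
φ(2185) = 4 × 18 × 22 = 1584.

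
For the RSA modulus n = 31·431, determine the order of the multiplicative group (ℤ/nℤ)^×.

12900

φ(pq) = (p−1)(q−1) = 30 · 430 = 12900.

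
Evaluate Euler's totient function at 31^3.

28830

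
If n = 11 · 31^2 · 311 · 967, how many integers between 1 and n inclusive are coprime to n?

φ(11) = 11 − 1 = 10.
φ(31^2) = 31^2 − 31^1 = 961 − 31 = 930.
φ(311) = 311 − 1 = 310.
φ(967) = 967 − 1 = 966.
Multiply: 10 · 930 · 310 · 966 = 2784978000.

2784978000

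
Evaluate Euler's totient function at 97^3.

φ(912673) = 912673 · (1 − 1/97)
       = 912673 · 96/97 = 903264.

903264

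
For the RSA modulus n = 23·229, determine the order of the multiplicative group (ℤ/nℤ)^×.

5016

φ(5267) = 5267 · (1 − 1/23) · (1 − 1/229)
       = 5267 · 5016/5267 = 5016.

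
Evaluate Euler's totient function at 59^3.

201898

φ(205379) = 205379 · (1 − 1/59)
       = 205379 · 58/59 = 201898.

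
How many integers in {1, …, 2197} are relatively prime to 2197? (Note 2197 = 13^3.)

2028

φ(13^3) = 13^2·(13−1) = 169·12 = 2028.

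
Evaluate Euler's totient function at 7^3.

φ(7^3) = 7^3 − 7^2 = 343 − 49 = 294.

294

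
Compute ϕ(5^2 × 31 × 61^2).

φ(5^2) = 5^1·(5−1) = 5·4 = 20.
φ(31) = 31 − 1 = 30.
φ(61^2) = 61^2 − 61^1 = 3721 − 61 = 3660.
φ(2883775) = 20 × 30 × 3660 = 2196000.

2196000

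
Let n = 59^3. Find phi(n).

201898

φ(59^3) = 59^3 − 59^2 = 205379 − 3481 = 201898.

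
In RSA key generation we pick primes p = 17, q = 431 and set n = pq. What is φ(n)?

φ(7327) = 7327 · (1 − 1/17) · (1 − 1/431)
       = 7327 · 6880/7327 = 6880.

6880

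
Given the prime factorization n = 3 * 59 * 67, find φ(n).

7656

φ(11859) = 11859 · (1 − 1/3) · (1 − 1/59) · (1 − 1/67)
       = 11859 · 7656/11859 = 7656.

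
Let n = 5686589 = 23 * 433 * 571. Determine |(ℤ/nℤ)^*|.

φ(23) = 23 − 1 = 22.
φ(433) = 433 − 1 = 432.
φ(571) = 571 − 1 = 570.
Since φ is multiplicative, φ(5686589) = 22 · 432 · 570 = 5417280.

5417280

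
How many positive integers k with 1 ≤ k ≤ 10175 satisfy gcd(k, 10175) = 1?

10175 = 5**2 · 11 · 37.
φ(10175) = 10175 · (1 − 1/5) · (1 − 1/11) · (1 − 1/37)
       = 10175 · 1440/2035 = 7200.

7200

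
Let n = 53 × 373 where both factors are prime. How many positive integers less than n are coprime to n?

19344

φ(53) = 53 − 1 = 52.
φ(373) = 373 − 1 = 372.
φ(19769) = 52 × 372 = 19344.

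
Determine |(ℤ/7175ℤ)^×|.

4800

Factor 7175: 7175 = 5**2 · 7 · 41.
φ(7175) = 7175 · (1 − 1/5) · (1 − 1/7) · (1 − 1/41)
       = 7175 · 960/1435 = 4800.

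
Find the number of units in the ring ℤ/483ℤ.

264

483 = 3 · 7 · 23.
φ(483) = 483 · (1 − 1/3) · (1 − 1/7) · (1 − 1/23)
       = 483 · 264/483 = 264.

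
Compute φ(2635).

1920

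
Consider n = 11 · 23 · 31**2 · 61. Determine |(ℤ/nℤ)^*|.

φ(11) = 11 − 1 = 10.
φ(23) = 23 − 1 = 22.
φ(31^2) = 31^1·(31−1) = 31·30 = 930.
φ(61) = 61 − 1 = 60.
Since φ is multiplicative, φ(14831113) = 10 · 22 · 930 · 60 = 12276000.

12276000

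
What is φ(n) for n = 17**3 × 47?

212704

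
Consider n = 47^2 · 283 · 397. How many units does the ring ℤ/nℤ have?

φ(248183359) = 248183359 · (1 − 1/47) · (1 − 1/283) · (1 − 1/397)
       = 248183359 · 5136912/5280497 = 241434864.

241434864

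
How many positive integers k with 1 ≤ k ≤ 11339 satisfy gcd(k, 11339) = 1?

9856

Prime factorization: 11339 = 17 · 23 · 29.
φ(17) = 17 − 1 = 16.
φ(23) = 23 − 1 = 22.
φ(29) = 29 − 1 = 28.
Multiply: 16 · 22 · 28 = 9856.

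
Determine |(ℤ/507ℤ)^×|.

First factor: 507 = 3 * 13^2.
φ(507) = 507 · (1 − 1/3) · (1 − 1/13)
       = 507 · 24/39 = 312.

312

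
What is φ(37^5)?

φ(37^5) = 37^4·(37−1) = 1874161·36 = 67469796.

67469796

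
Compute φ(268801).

221760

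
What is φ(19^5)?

φ(2476099) = 2476099 · (1 − 1/19)
       = 2476099 · 18/19 = 2345778.

2345778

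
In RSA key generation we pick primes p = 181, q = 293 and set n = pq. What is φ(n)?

52560

φ(pq) = (p−1)(q−1) = 180 · 292 = 52560.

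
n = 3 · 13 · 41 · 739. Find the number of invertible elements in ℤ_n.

708480

φ(1181661) = 1181661 · (1 − 1/3) · (1 − 1/13) · (1 − 1/41) · (1 − 1/739)
       = 1181661 · 708480/1181661 = 708480.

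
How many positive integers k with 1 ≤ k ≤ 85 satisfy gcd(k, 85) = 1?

64

Factor 85: 85 = 5 · 17.
φ(85) = 85 · (1 − 1/5) · (1 − 1/17)
       = 85 · 64/85 = 64.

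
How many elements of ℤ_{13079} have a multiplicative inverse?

13079 = 11 · 29 · 41.
φ(11) = 11 − 1 = 10.
φ(29) = 29 − 1 = 28.
φ(41) = 41 − 1 = 40.
φ(13079) = 10 × 28 × 40 = 11200.

11200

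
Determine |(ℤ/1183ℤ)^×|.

First factor: 1183 = 7 × 13**2.
φ(1183) = 1183 · (1 − 1/7) · (1 − 1/13)
       = 1183 · 72/91 = 936.

936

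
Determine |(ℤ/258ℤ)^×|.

Prime factorization: 258 = 2 × 3 × 43.
φ(258) = 258 · (1 − 1/2) · (1 − 1/3) · (1 − 1/43)
       = 258 · 84/258 = 84.

84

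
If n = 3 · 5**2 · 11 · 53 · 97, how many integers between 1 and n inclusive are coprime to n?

φ(4241325) = 4241325 · (1 − 1/3) · (1 − 1/5) · (1 − 1/11) · (1 − 1/53) · (1 − 1/97)
       = 4241325 · 399360/848265 = 1996800.

1996800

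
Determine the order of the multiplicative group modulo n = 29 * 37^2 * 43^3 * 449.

1297557080064

φ(29) = 29 − 1 = 28.
φ(37^2) = 37^1·(37−1) = 37·36 = 1332.
φ(43^3) = 43^3 − 43^2 = 79507 − 1849 = 77658.
φ(449) = 449 − 1 = 448.
Multiply: 28 · 1332 · 77658 · 448 = 1297557080064.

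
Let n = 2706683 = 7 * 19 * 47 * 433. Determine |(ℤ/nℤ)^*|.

2146176

φ(2706683) = 2706683 · (1 − 1/7) · (1 − 1/19) · (1 − 1/47) · (1 − 1/433)
       = 2706683 · 2146176/2706683 = 2146176.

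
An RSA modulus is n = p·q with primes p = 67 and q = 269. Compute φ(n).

φ(67) = 67 − 1 = 66.
φ(269) = 269 − 1 = 268.
Multiply: 66 · 268 = 17688.

17688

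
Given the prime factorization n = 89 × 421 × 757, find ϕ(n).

27941760

φ(89) = 89 − 1 = 88.
φ(421) = 421 − 1 = 420.
φ(757) = 757 − 1 = 756.
φ(28364033) = 88 × 420 × 756 = 27941760.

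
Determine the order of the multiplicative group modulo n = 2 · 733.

732

φ(2) = 2 − 1 = 1.
φ(733) = 733 − 1 = 732.
φ(1466) = 1 × 732 = 732.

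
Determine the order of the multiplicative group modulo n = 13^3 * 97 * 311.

φ(13^3) = 13^3 − 13^2 = 2197 − 169 = 2028.
φ(97) = 97 − 1 = 96.
φ(311) = 311 − 1 = 310.
Multiply: 2028 · 96 · 310 = 60353280.

60353280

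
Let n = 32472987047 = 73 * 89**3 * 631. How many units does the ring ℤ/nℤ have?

φ(32472987047) = 32472987047 · (1 − 1/73) · (1 − 1/89) · (1 − 1/631)
       = 32472987047 · 3991680/4099607 = 31618097280.

31618097280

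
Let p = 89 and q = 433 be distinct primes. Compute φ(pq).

38016

φ(n) = (p − 1)(q − 1) = (89−1)(433−1) = 88·432 = 38016.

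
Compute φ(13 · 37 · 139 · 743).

44235072

φ(13) = 13 − 1 = 12.
φ(37) = 37 − 1 = 36.
φ(139) = 139 − 1 = 138.
φ(743) = 743 − 1 = 742.
φ(49676237) = 12 × 36 × 138 × 742 = 44235072.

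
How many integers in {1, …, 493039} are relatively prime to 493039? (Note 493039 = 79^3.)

φ(79^3) = 79^3 − 79^2 = 493039 − 6241 = 486798.

486798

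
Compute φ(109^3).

φ(1295029) = 1295029 · (1 − 1/109)
       = 1295029 · 108/109 = 1283148.

1283148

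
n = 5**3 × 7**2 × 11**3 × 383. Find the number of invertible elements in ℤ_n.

φ(5^3) = 5^3 − 5^2 = 125 − 25 = 100.
φ(7^2) = 7^1·(7−1) = 7·6 = 42.
φ(11^3) = 11^3 − 11^2 = 1331 − 121 = 1210.
φ(383) = 383 − 1 = 382.
φ(3122359625) = 100 × 42 × 1210 × 382 = 1941324000.

1941324000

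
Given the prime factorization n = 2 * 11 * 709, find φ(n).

φ(15598) = 15598 · (1 − 1/2) · (1 − 1/11) · (1 − 1/709)
       = 15598 · 7080/15598 = 7080.

7080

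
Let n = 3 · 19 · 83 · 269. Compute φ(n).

φ(1272639) = 1272639 · (1 − 1/3) · (1 − 1/19) · (1 − 1/83) · (1 − 1/269)
       = 1272639 · 791136/1272639 = 791136.

791136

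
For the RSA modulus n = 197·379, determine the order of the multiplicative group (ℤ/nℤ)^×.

74088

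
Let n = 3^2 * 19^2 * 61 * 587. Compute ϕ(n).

φ(116336943) = 116336943 · (1 − 1/3) · (1 − 1/19) · (1 − 1/61) · (1 − 1/587)
       = 116336943 · 1265760/2040999 = 72148320.

72148320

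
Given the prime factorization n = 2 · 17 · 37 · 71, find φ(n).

40320

φ(89318) = 89318 · (1 − 1/2) · (1 − 1/17) · (1 − 1/37) · (1 − 1/71)
       = 89318 · 40320/89318 = 40320.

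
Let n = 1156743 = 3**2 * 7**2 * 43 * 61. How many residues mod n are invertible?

φ(3^2) = 3^1·(3−1) = 3·2 = 6.
φ(7^2) = 7^2 − 7^1 = 49 − 7 = 42.
φ(43) = 43 − 1 = 42.
φ(61) = 61 − 1 = 60.
φ(1156743) = 6 × 42 × 42 × 60 = 635040.

635040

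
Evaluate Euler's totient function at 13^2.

φ(13^2) = 13^2 − 13^1 = 169 − 13 = 156.

156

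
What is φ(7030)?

Factor 7030: 7030 = 2 · 5 · 19 · 37.
φ(7030) = 7030 · (1 − 1/2) · (1 − 1/5) · (1 − 1/19) · (1 − 1/37)
       = 7030 · 2592/7030 = 2592.

2592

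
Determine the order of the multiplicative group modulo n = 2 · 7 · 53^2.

16536

φ(2) = 2 − 1 = 1.
φ(7) = 7 − 1 = 6.
φ(53^2) = 53^2 − 53^1 = 2809 − 53 = 2756.
φ(39326) = 1 × 6 × 2756 = 16536.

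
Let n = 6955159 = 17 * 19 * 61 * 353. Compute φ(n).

φ(6955159) = 6955159 · (1 − 1/17) · (1 − 1/19) · (1 − 1/61) · (1 − 1/353)
       = 6955159 · 6082560/6955159 = 6082560.

6082560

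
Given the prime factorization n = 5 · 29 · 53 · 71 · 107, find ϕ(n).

φ(5) = 5 − 1 = 4.
φ(29) = 29 − 1 = 28.
φ(53) = 53 − 1 = 52.
φ(71) = 71 − 1 = 70.
φ(107) = 107 − 1 = 106.
φ(58382945) = 4 × 28 × 52 × 70 × 106 = 43214080.

43214080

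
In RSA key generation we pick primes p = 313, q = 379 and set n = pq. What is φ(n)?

117936

φ(313) = 313 − 1 = 312.
φ(379) = 379 − 1 = 378.
Since φ is multiplicative, φ(118627) = 312 · 378 = 117936.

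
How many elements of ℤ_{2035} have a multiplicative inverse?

Factor 2035: 2035 = 5 * 11 * 37.
φ(5) = 5 − 1 = 4.
φ(11) = 11 − 1 = 10.
φ(37) = 37 − 1 = 36.
φ(2035) = 4 × 10 × 36 = 1440.

1440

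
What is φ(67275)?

First factor: 67275 = 3^2 × 5^2 × 13 × 23.
φ(3^2) = 3^2 − 3^1 = 9 − 3 = 6.
φ(5^2) = 5^2 − 5^1 = 25 − 5 = 20.
φ(13) = 13 − 1 = 12.
φ(23) = 23 − 1 = 22.
Since φ is multiplicative, φ(67275) = 6 · 20 · 12 · 22 = 31680.

31680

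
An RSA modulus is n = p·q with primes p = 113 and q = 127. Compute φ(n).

φ(113) = 113 − 1 = 112.
φ(127) = 127 − 1 = 126.
Since φ is multiplicative, φ(14351) = 112 · 126 = 14112.

14112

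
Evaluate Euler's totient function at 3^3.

φ(3^3) = 3^2·(3−1) = 9·2 = 18.

18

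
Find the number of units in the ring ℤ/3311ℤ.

3311 = 7 × 11 × 43.
φ(3311) = 3311 · (1 − 1/7) · (1 − 1/11) · (1 − 1/43)
       = 3311 · 2520/3311 = 2520.

2520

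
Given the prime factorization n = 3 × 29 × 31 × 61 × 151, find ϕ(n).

φ(3) = 3 − 1 = 2.
φ(29) = 29 − 1 = 28.
φ(31) = 31 − 1 = 30.
φ(61) = 61 − 1 = 60.
φ(151) = 151 − 1 = 150.
φ(24842067) = 2 × 28 × 30 × 60 × 150 = 15120000.

15120000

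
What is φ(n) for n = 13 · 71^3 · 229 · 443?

426729925440

φ(13) = 13 − 1 = 12.
φ(71^3) = 71^3 − 71^2 = 357911 − 5041 = 352870.
φ(229) = 229 − 1 = 228.
φ(443) = 443 − 1 = 442.
φ(472016963821) = 12 × 352870 × 228 × 442 = 426729925440.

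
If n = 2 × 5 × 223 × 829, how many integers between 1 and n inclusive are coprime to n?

735264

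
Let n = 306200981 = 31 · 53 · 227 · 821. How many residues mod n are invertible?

289099200

φ(31) = 31 − 1 = 30.
φ(53) = 53 − 1 = 52.
φ(227) = 227 − 1 = 226.
φ(821) = 821 − 1 = 820.
Since φ is multiplicative, φ(306200981) = 30 · 52 · 226 · 820 = 289099200.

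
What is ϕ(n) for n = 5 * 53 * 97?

19968

φ(5) = 5 − 1 = 4.
φ(53) = 53 − 1 = 52.
φ(97) = 97 − 1 = 96.
φ(25705) = 4 × 52 × 96 = 19968.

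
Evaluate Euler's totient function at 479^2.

φ(229441) = 229441 · (1 − 1/479)
       = 229441 · 478/479 = 228962.

228962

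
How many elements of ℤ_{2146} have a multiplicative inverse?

1008

Prime factorization: 2146 = 2 * 29 * 37.
φ(2146) = 2146 · (1 − 1/2) · (1 − 1/29) · (1 − 1/37)
       = 2146 · 1008/2146 = 1008.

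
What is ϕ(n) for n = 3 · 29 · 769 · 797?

34234368

φ(53321691) = 53321691 · (1 − 1/3) · (1 − 1/29) · (1 − 1/769) · (1 − 1/797)
       = 53321691 · 34234368/53321691 = 34234368.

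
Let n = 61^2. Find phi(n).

φ(3721) = 3721 · (1 − 1/61)
       = 3721 · 60/61 = 3660.

3660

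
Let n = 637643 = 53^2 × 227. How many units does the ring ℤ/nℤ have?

φ(637643) = 637643 · (1 − 1/53) · (1 − 1/227)
       = 637643 · 11752/12031 = 622856.

622856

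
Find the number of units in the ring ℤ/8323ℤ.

First factor: 8323 = 7 · 29 · 41.
φ(8323) = 8323 · (1 − 1/7) · (1 − 1/29) · (1 − 1/41)
       = 8323 · 6720/8323 = 6720.

6720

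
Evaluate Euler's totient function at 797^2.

634412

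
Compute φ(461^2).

212060

φ(461^2) = 461^2 − 461^1 = 212521 − 461 = 212060.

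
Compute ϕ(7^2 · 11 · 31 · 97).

1209600

φ(1620773) = 1620773 · (1 − 1/7) · (1 − 1/11) · (1 − 1/31) · (1 − 1/97)
       = 1620773 · 172800/231539 = 1209600.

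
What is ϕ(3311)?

Prime factorization: 3311 = 7 · 11 · 43.
φ(3311) = 3311 · (1 − 1/7) · (1 − 1/11) · (1 − 1/43)
       = 3311 · 2520/3311 = 2520.

2520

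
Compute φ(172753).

133056

172753 = 7 * 23 * 29 * 37.
φ(7) = 7 − 1 = 6.
φ(23) = 23 − 1 = 22.
φ(29) = 29 − 1 = 28.
φ(37) = 37 − 1 = 36.
Multiply: 6 · 22 · 28 · 36 = 133056.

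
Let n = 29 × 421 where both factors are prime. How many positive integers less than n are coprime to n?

11760

φ(n) = (p − 1)(q − 1) = (29−1)(421−1) = 28·420 = 11760.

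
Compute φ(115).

115 = 5 · 23.
φ(115) = 115 · (1 − 1/5) · (1 − 1/23)
       = 115 · 88/115 = 88.

88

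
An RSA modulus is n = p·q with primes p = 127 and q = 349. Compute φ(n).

43848

φ(127) = 127 − 1 = 126.
φ(349) = 349 − 1 = 348.
φ(44323) = 126 × 348 = 43848.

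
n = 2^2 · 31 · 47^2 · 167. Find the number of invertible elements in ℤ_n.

21533520

φ(45743972) = 45743972 · (1 − 1/2) · (1 − 1/31) · (1 − 1/47) · (1 − 1/167)
       = 45743972 · 229080/486638 = 21533520.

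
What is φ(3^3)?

18

φ(3^3) = 3^2·(3−1) = 9·2 = 18.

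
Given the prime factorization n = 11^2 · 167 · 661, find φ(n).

12051600

φ(11^2) = 11^2 − 11^1 = 121 − 11 = 110.
φ(167) = 167 − 1 = 166.
φ(661) = 661 − 1 = 660.
Since φ is multiplicative, φ(13356827) = 110 · 166 · 660 = 12051600.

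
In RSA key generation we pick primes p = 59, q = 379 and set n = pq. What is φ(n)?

φ(pq) = (p−1)(q−1) = 58 · 378 = 21924.

21924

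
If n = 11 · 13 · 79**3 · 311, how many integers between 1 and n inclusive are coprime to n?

18108885600

φ(21926923447) = 21926923447 · (1 − 1/11) · (1 − 1/13) · (1 − 1/79) · (1 − 1/311)
       = 21926923447 · 2901600/3513367 = 18108885600.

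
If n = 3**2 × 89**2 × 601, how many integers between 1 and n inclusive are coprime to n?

φ(3^2) = 3^1·(3−1) = 3·2 = 6.
φ(89^2) = 89^1·(89−1) = 89·88 = 7832.
φ(601) = 601 − 1 = 600.
φ(42844689) = 6 × 7832 × 600 = 28195200.

28195200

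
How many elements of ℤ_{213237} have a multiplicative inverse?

127008

Prime factorization: 213237 = 3^2 · 19 · 29 · 43.
φ(3^2) = 3^2 − 3^1 = 9 − 3 = 6.
φ(19) = 19 − 1 = 18.
φ(29) = 29 − 1 = 28.
φ(43) = 43 − 1 = 42.
φ(213237) = 6 × 18 × 28 × 42 = 127008.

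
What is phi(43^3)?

77658

φ(43^3) = 43^2·(43−1) = 1849·42 = 77658.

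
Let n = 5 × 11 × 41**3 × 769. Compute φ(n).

2065612800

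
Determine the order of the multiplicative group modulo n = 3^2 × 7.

36

φ(3^2) = 3^2 − 3^1 = 9 − 3 = 6.
φ(7) = 7 − 1 = 6.
φ(63) = 6 × 6 = 36.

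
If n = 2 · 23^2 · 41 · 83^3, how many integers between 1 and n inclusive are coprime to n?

11433535520

φ(2) = 2 − 1 = 1.
φ(23^2) = 23^2 − 23^1 = 529 − 23 = 506.
φ(41) = 41 − 1 = 40.
φ(83^3) = 83^3 − 83^2 = 571787 − 6889 = 564898.
Multiply: 1 · 506 · 40 · 564898 = 11433535520.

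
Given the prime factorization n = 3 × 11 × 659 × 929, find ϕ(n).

12212480

φ(20202963) = 20202963 · (1 − 1/3) · (1 − 1/11) · (1 − 1/659) · (1 − 1/929)
       = 20202963 · 12212480/20202963 = 12212480.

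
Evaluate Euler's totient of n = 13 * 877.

φ(11401) = 11401 · (1 − 1/13) · (1 − 1/877)
       = 11401 · 10512/11401 = 10512.

10512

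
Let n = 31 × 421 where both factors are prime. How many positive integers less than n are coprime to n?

φ(n) = (p − 1)(q − 1) = (31−1)(421−1) = 30·420 = 12600.

12600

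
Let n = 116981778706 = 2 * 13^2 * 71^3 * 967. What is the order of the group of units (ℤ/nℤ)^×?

φ(116981778706) = 116981778706 · (1 − 1/2) · (1 − 1/13) · (1 − 1/71) · (1 − 1/967)
       = 116981778706 · 811440/1785082 = 53176097520.

53176097520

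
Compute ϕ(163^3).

φ(163^3) = 163^2·(163−1) = 26569·162 = 4304178.

4304178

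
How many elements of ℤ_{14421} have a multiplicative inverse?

Factor 14421: 14421 = 3 × 11 × 19 × 23.
φ(3) = 3 − 1 = 2.
φ(11) = 11 − 1 = 10.
φ(19) = 19 − 1 = 18.
φ(23) = 23 − 1 = 22.
φ(14421) = 2 × 10 × 18 × 22 = 7920.

7920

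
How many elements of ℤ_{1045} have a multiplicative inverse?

Prime factorization: 1045 = 5 · 11 · 19.
φ(5) = 5 − 1 = 4.
φ(11) = 11 − 1 = 10.
φ(19) = 19 − 1 = 18.
φ(1045) = 4 × 10 × 18 = 720.

720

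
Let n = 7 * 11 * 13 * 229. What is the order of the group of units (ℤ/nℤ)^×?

164160

φ(7) = 7 − 1 = 6.
φ(11) = 11 − 1 = 10.
φ(13) = 13 − 1 = 12.
φ(229) = 229 − 1 = 228.
Multiply: 6 · 10 · 12 · 228 = 164160.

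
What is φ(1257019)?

1108800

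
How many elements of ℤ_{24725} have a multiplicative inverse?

Factor 24725: 24725 = 5**2 * 23 * 43.
φ(5^2) = 5^1·(5−1) = 5·4 = 20.
φ(23) = 23 − 1 = 22.
φ(43) = 43 − 1 = 42.
Multiply: 20 · 22 · 42 = 18480.

18480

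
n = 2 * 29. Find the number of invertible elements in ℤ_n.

28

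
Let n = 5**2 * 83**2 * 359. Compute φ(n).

φ(5^2) = 5^1·(5−1) = 5·4 = 20.
φ(83^2) = 83^1·(83−1) = 83·82 = 6806.
φ(359) = 359 − 1 = 358.
Multiply: 20 · 6806 · 358 = 48730960.

48730960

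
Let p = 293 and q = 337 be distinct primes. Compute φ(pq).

98112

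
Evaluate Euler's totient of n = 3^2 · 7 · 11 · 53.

φ(36729) = 36729 · (1 − 1/3) · (1 − 1/7) · (1 − 1/11) · (1 − 1/53)
       = 36729 · 6240/12243 = 18720.

18720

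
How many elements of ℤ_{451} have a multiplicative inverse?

First factor: 451 = 11 · 41.
φ(11) = 11 − 1 = 10.
φ(41) = 41 − 1 = 40.
Since φ is multiplicative, φ(451) = 10 · 40 = 400.

400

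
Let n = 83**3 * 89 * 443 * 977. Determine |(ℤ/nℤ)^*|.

21444938065408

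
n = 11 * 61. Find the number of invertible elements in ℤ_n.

φ(671) = 671 · (1 − 1/11) · (1 − 1/61)
       = 671 · 600/671 = 600.

600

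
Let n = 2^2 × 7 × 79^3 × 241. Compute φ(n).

φ(3327027172) = 3327027172 · (1 − 1/2) · (1 − 1/7) · (1 − 1/79) · (1 − 1/241)
       = 3327027172 · 112320/266546 = 1401978240.

1401978240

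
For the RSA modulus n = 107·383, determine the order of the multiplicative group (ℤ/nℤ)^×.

For distinct primes, φ(pq) = (p−1)(q−1) = 106 × 382 = 40492.

40492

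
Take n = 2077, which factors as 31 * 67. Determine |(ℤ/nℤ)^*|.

1980

φ(2077) = 2077 · (1 − 1/31) · (1 − 1/67)
       = 2077 · 1980/2077 = 1980.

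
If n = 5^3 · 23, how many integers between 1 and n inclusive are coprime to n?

φ(5^3) = 5^3 − 5^2 = 125 − 25 = 100.
φ(23) = 23 − 1 = 22.
φ(2875) = 100 × 22 = 2200.

2200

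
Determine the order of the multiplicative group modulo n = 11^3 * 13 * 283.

4094640

φ(4896749) = 4896749 · (1 − 1/11) · (1 − 1/13) · (1 − 1/283)
       = 4896749 · 33840/40469 = 4094640.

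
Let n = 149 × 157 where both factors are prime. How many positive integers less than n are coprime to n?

23088

φ(23393) = 23393 · (1 − 1/149) · (1 − 1/157)
       = 23393 · 23088/23393 = 23088.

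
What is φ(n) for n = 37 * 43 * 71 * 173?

18204480

φ(19542253) = 19542253 · (1 − 1/37) · (1 − 1/43) · (1 − 1/71) · (1 − 1/173)
       = 19542253 · 18204480/19542253 = 18204480.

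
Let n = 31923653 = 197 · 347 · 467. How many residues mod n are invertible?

φ(31923653) = 31923653 · (1 − 1/197) · (1 − 1/347) · (1 − 1/467)
       = 31923653 · 31602256/31923653 = 31602256.

31602256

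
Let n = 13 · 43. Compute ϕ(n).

504

φ(559) = 559 · (1 − 1/13) · (1 − 1/43)
       = 559 · 504/559 = 504.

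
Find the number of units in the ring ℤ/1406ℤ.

Prime factorization: 1406 = 2 * 19 * 37.
φ(2) = 2 − 1 = 1.
φ(19) = 19 − 1 = 18.
φ(37) = 37 − 1 = 36.
φ(1406) = 1 × 18 × 36 = 648.

648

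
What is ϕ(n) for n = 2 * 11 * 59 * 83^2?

φ(2) = 2 − 1 = 1.
φ(11) = 11 − 1 = 10.
φ(59) = 59 − 1 = 58.
φ(83^2) = 83^2 − 83^1 = 6889 − 83 = 6806.
Multiply: 1 · 10 · 58 · 6806 = 3947480.

3947480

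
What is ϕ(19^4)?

123462

φ(19^4) = 19^3·(19−1) = 6859·18 = 123462.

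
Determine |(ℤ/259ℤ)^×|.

216

259 = 7 · 37.
φ(7) = 7 − 1 = 6.
φ(37) = 37 − 1 = 36.
Since φ is multiplicative, φ(259) = 6 · 36 = 216.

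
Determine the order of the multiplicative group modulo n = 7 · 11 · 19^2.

20520

φ(7) = 7 − 1 = 6.
φ(11) = 11 − 1 = 10.
φ(19^2) = 19^2 − 19^1 = 361 − 19 = 342.
Since φ is multiplicative, φ(27797) = 6 · 10 · 342 = 20520.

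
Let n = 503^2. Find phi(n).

φ(503^2) = 503^2 − 503^1 = 253009 − 503 = 252506.

252506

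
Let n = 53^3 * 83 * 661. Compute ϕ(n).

7905200160

φ(8167838851) = 8167838851 · (1 − 1/53) · (1 − 1/83) · (1 − 1/661)
       = 8167838851 · 2814240/2907739 = 7905200160.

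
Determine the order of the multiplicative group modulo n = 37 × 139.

φ(5143) = 5143 · (1 − 1/37) · (1 − 1/139)
       = 5143 · 4968/5143 = 4968.

4968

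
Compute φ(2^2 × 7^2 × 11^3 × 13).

1219680

φ(3391388) = 3391388 · (1 − 1/2) · (1 − 1/7) · (1 − 1/11) · (1 − 1/13)
       = 3391388 · 720/2002 = 1219680.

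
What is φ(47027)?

43200

First factor: 47027 = 31 * 37 * 41.
φ(31) = 31 − 1 = 30.
φ(37) = 37 − 1 = 36.
φ(41) = 41 − 1 = 40.
Multiply: 30 · 36 · 40 = 43200.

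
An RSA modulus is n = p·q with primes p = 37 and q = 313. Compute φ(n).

11232

φ(37) = 37 − 1 = 36.
φ(313) = 313 − 1 = 312.
Multiply: 36 · 312 = 11232.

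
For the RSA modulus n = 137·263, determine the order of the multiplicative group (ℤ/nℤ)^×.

35632

φ(n) = (p − 1)(q − 1) = (137−1)(263−1) = 136·262 = 35632.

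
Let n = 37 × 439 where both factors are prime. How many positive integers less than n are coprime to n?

15768

φ(37) = 37 − 1 = 36.
φ(439) = 439 − 1 = 438.
Since φ is multiplicative, φ(16243) = 36 · 438 = 15768.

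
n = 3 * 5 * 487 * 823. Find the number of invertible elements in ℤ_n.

3195936

φ(3) = 3 − 1 = 2.
φ(5) = 5 − 1 = 4.
φ(487) = 487 − 1 = 486.
φ(823) = 823 − 1 = 822.
Multiply: 2 · 4 · 486 · 822 = 3195936.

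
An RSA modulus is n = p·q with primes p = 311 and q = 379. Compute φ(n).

φ(pq) = (p−1)(q−1) = 310 · 378 = 117180.

117180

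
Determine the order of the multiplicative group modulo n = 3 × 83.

φ(249) = 249 · (1 − 1/3) · (1 − 1/83)
       = 249 · 164/249 = 164.

164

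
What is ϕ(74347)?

54432

Factor 74347: 74347 = 7 * 13 * 19 * 43.
φ(7) = 7 − 1 = 6.
φ(13) = 13 − 1 = 12.
φ(19) = 19 − 1 = 18.
φ(43) = 43 − 1 = 42.
Since φ is multiplicative, φ(74347) = 6 · 12 · 18 · 42 = 54432.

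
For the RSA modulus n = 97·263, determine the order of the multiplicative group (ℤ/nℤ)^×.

25152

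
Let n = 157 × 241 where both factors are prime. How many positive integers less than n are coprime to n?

37440

φ(157) = 157 − 1 = 156.
φ(241) = 241 − 1 = 240.
Multiply: 156 · 240 = 37440.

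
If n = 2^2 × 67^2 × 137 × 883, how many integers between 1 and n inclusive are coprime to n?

1060855488

φ(2^2) = 2^1·(2−1) = 2·1 = 2.
φ(67^2) = 67^1·(67−1) = 67·66 = 4422.
φ(137) = 137 − 1 = 136.
φ(883) = 883 − 1 = 882.
Since φ is multiplicative, φ(2172155276) = 2 · 4422 · 136 · 882 = 1060855488.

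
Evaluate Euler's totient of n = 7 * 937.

φ(6559) = 6559 · (1 − 1/7) · (1 − 1/937)
       = 6559 · 5616/6559 = 5616.

5616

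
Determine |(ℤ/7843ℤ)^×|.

6600

Prime factorization: 7843 = 11 * 23 * 31.
φ(11) = 11 − 1 = 10.
φ(23) = 23 − 1 = 22.
φ(31) = 31 − 1 = 30.
Since φ is multiplicative, φ(7843) = 10 · 22 · 30 = 6600.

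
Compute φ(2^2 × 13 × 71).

φ(2^2) = 2^2 − 2^1 = 4 − 2 = 2.
φ(13) = 13 − 1 = 12.
φ(71) = 71 − 1 = 70.
Since φ is multiplicative, φ(3692) = 2 · 12 · 70 = 1680.

1680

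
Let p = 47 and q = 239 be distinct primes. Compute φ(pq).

φ(11233) = 11233 · (1 − 1/47) · (1 − 1/239)
       = 11233 · 10948/11233 = 10948.

10948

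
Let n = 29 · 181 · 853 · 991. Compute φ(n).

φ(29) = 29 − 1 = 28.
φ(181) = 181 − 1 = 180.
φ(853) = 853 − 1 = 852.
φ(991) = 991 − 1 = 990.
Since φ is multiplicative, φ(4437100427) = 28 · 180 · 852 · 990 = 4251139200.

4251139200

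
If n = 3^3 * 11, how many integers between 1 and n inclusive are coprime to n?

180

φ(3^3) = 3^3 − 3^2 = 27 − 9 = 18.
φ(11) = 11 − 1 = 10.
Since φ is multiplicative, φ(297) = 18 · 10 = 180.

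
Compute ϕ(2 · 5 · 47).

φ(470) = 470 · (1 − 1/2) · (1 − 1/5) · (1 − 1/47)
       = 470 · 184/470 = 184.

184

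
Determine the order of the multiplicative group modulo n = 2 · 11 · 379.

3780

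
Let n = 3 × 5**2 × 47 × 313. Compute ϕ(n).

574080

φ(1103325) = 1103325 · (1 − 1/3) · (1 − 1/5) · (1 − 1/47) · (1 − 1/313)
       = 1103325 · 114816/220665 = 574080.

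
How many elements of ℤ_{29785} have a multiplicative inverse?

19008

29785 = 5 * 7 * 23 * 37.
φ(5) = 5 − 1 = 4.
φ(7) = 7 − 1 = 6.
φ(23) = 23 − 1 = 22.
φ(37) = 37 − 1 = 36.
Multiply: 4 · 6 · 22 · 36 = 19008.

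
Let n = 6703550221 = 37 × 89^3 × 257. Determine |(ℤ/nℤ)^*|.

6423994368

φ(37) = 37 − 1 = 36.
φ(89^3) = 89^3 − 89^2 = 704969 − 7921 = 697048.
φ(257) = 257 − 1 = 256.
φ(6703550221) = 36 × 697048 × 256 = 6423994368.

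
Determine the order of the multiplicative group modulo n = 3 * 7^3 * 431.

φ(443499) = 443499 · (1 − 1/3) · (1 − 1/7) · (1 − 1/431)
       = 443499 · 5160/9051 = 252840.

252840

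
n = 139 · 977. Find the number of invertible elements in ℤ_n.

134688

φ(139) = 139 − 1 = 138.
φ(977) = 977 − 1 = 976.
Since φ is multiplicative, φ(135803) = 138 · 976 = 134688.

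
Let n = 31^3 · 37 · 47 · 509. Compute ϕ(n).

φ(26369533441) = 26369533441 · (1 − 1/31) · (1 − 1/37) · (1 − 1/47) · (1 − 1/509)
       = 26369533441 · 25237440/27439681 = 24253179840.

24253179840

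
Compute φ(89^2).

7832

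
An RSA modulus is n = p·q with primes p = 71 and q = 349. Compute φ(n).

φ(n) = (p − 1)(q − 1) = (71−1)(349−1) = 70·348 = 24360.

24360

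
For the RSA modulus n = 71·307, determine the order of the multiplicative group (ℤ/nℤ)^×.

φ(n) = (p − 1)(q − 1) = (71−1)(307−1) = 70·306 = 21420.

21420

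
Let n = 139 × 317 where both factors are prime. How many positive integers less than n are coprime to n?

43608

φ(pq) = (p−1)(q−1) = 138 · 316 = 43608.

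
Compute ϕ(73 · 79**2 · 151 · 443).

29414923200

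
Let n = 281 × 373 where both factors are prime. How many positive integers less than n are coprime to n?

φ(n) = (p − 1)(q − 1) = (281−1)(373−1) = 280·372 = 104160.

104160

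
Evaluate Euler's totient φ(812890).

Prime factorization: 812890 = 2 × 5 × 13^3 × 37.
φ(2) = 2 − 1 = 1.
φ(5) = 5 − 1 = 4.
φ(13^3) = 13^2·(13−1) = 169·12 = 2028.
φ(37) = 37 − 1 = 36.
Multiply: 1 · 4 · 2028 · 36 = 292032.

292032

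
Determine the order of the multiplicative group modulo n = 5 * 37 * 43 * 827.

4995648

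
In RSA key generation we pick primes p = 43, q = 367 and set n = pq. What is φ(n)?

15372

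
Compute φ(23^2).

φ(529) = 529 · (1 − 1/23)
       = 529 · 22/23 = 506.

506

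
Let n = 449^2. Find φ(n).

201152

φ(449^2) = 449^1·(449−1) = 449·448 = 201152.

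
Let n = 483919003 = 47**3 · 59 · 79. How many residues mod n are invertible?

φ(47^3) = 47^3 − 47^2 = 103823 − 2209 = 101614.
φ(59) = 59 − 1 = 58.
φ(79) = 79 − 1 = 78.
Multiply: 101614 · 58 · 78 = 459701736.

459701736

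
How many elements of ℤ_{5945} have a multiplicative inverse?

Factor 5945: 5945 = 5 * 29 * 41.
φ(5) = 5 − 1 = 4.
φ(29) = 29 − 1 = 28.
φ(41) = 41 − 1 = 40.
Multiply: 4 · 28 · 40 = 4480.

4480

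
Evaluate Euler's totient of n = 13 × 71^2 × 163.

φ(10681879) = 10681879 · (1 − 1/13) · (1 − 1/71) · (1 − 1/163)
       = 10681879 · 136080/150449 = 9661680.

9661680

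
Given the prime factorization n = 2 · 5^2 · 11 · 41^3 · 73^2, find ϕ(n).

φ(2) = 2 − 1 = 1.
φ(5^2) = 5^2 − 5^1 = 25 − 5 = 20.
φ(11) = 11 − 1 = 10.
φ(41^3) = 41^3 − 41^2 = 68921 − 1681 = 67240.
φ(73^2) = 73^1·(73−1) = 73·72 = 5256.
φ(202004004950) = 1 × 20 × 10 × 67240 × 5256 = 70682688000.

70682688000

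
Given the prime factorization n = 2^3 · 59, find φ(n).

φ(2^3) = 2^2·(2−1) = 4·1 = 4.
φ(59) = 59 − 1 = 58.
φ(472) = 4 × 58 = 232.

232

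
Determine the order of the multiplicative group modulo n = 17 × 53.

832

φ(17) = 17 − 1 = 16.
φ(53) = 53 − 1 = 52.
φ(901) = 16 × 52 = 832.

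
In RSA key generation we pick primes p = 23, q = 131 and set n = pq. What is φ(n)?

2860

φ(3013) = 3013 · (1 − 1/23) · (1 − 1/131)
       = 3013 · 2860/3013 = 2860.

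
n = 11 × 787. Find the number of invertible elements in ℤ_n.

7860

φ(11) = 11 − 1 = 10.
φ(787) = 787 − 1 = 786.
φ(8657) = 10 × 786 = 7860.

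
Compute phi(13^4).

φ(28561) = 28561 · (1 − 1/13)
       = 28561 · 12/13 = 26364.

26364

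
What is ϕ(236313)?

236313 = 3^2 * 7 * 11^2 * 31.
φ(236313) = 236313 · (1 − 1/3) · (1 − 1/7) · (1 − 1/11) · (1 − 1/31)
       = 236313 · 3600/7161 = 118800.

118800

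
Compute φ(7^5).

φ(16807) = 16807 · (1 − 1/7)
       = 16807 · 6/7 = 14406.

14406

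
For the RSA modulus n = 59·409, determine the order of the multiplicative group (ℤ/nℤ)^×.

23664

φ(59) = 59 − 1 = 58.
φ(409) = 409 − 1 = 408.
Since φ is multiplicative, φ(24131) = 58 · 408 = 23664.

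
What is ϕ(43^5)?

143589642

φ(147008443) = 147008443 · (1 − 1/43)
       = 147008443 · 42/43 = 143589642.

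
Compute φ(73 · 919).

φ(73) = 73 − 1 = 72.
φ(919) = 919 − 1 = 918.
φ(67087) = 72 × 918 = 66096.

66096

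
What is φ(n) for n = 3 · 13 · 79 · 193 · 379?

φ(225365907) = 225365907 · (1 − 1/3) · (1 − 1/13) · (1 − 1/79) · (1 − 1/193) · (1 − 1/379)
       = 225365907 · 135862272/225365907 = 135862272.

135862272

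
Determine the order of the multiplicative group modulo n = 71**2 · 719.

3568460

φ(3624479) = 3624479 · (1 − 1/71) · (1 − 1/719)
       = 3624479 · 50260/51049 = 3568460.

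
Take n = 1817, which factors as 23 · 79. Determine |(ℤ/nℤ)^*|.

1716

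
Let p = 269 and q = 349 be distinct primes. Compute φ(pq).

For distinct primes, φ(pq) = (p−1)(q−1) = 268 × 348 = 93264.

93264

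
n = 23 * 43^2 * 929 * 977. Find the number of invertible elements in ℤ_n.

35986384896

φ(23) = 23 − 1 = 22.
φ(43^2) = 43^1·(43−1) = 43·42 = 1806.
φ(929) = 929 − 1 = 928.
φ(977) = 977 − 1 = 976.
Multiply: 22 · 1806 · 928 · 976 = 35986384896.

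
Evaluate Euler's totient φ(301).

252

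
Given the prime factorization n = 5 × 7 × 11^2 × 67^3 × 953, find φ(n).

744619518720

φ(1213865933665) = 1213865933665 · (1 − 1/5) · (1 − 1/7) · (1 − 1/11) · (1 − 1/67) · (1 − 1/953)
       = 1213865933665 · 15079680/24582635 = 744619518720.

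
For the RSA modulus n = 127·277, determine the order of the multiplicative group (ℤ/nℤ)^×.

34776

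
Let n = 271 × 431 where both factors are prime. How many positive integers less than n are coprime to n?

φ(pq) = (p−1)(q−1) = 270 · 430 = 116100.

116100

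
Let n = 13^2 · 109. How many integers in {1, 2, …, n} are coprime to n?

φ(18421) = 18421 · (1 − 1/13) · (1 − 1/109)
       = 18421 · 1296/1417 = 16848.

16848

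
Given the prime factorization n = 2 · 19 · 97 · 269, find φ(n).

φ(2) = 2 − 1 = 1.
φ(19) = 19 − 1 = 18.
φ(97) = 97 − 1 = 96.
φ(269) = 269 − 1 = 268.
Since φ is multiplicative, φ(991534) = 1 · 18 · 96 · 268 = 463104.

463104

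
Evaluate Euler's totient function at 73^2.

φ(73^2) = 73^1·(73−1) = 73·72 = 5256.

5256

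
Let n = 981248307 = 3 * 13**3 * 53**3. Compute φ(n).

592451808

φ(981248307) = 981248307 · (1 − 1/3) · (1 − 1/13) · (1 − 1/53)
       = 981248307 · 1248/2067 = 592451808.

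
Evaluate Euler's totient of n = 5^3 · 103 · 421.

4284000

φ(5420375) = 5420375 · (1 − 1/5) · (1 − 1/103) · (1 − 1/421)
       = 5420375 · 171360/216815 = 4284000.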